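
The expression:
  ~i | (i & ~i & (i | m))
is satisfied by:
  {i: False}


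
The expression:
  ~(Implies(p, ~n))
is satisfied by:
  {p: True, n: True}


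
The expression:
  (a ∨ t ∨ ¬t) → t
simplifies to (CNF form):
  t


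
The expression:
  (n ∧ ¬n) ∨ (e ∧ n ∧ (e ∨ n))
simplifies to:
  e ∧ n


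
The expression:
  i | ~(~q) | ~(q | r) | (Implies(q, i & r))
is always true.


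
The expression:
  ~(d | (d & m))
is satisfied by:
  {d: False}


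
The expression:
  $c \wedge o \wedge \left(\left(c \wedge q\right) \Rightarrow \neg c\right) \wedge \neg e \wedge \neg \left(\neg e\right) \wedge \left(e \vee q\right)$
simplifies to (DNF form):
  $\text{False}$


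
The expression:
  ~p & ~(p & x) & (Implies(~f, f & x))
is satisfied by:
  {f: True, p: False}


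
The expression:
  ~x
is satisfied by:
  {x: False}


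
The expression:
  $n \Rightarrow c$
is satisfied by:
  {c: True, n: False}
  {n: False, c: False}
  {n: True, c: True}


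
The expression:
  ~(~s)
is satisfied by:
  {s: True}


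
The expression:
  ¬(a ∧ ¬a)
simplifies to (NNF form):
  True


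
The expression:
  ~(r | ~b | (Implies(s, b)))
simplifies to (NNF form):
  False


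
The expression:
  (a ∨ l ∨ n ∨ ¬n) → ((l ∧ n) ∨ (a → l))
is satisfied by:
  {l: True, a: False}
  {a: False, l: False}
  {a: True, l: True}


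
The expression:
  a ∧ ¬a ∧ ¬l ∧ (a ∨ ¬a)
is never true.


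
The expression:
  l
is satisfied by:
  {l: True}


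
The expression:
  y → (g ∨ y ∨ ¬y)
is always true.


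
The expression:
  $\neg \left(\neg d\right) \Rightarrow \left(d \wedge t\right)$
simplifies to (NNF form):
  $t \vee \neg d$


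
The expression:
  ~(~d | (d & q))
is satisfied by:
  {d: True, q: False}


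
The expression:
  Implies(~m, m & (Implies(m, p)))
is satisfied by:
  {m: True}


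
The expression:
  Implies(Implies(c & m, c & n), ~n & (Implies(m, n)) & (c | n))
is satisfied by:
  {c: True, n: False}


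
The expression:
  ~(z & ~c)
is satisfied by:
  {c: True, z: False}
  {z: False, c: False}
  {z: True, c: True}


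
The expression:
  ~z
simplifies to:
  ~z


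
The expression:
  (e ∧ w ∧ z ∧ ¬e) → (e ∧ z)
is always true.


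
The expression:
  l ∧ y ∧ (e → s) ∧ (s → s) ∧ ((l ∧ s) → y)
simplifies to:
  l ∧ y ∧ (s ∨ ¬e)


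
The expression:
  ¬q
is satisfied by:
  {q: False}


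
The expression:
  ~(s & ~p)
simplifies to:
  p | ~s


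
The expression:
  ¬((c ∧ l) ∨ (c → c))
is never true.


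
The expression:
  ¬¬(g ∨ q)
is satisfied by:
  {q: True, g: True}
  {q: True, g: False}
  {g: True, q: False}


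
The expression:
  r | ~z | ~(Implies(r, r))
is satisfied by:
  {r: True, z: False}
  {z: False, r: False}
  {z: True, r: True}


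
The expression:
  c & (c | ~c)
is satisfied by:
  {c: True}


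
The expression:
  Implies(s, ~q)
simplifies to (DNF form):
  ~q | ~s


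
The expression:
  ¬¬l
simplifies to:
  l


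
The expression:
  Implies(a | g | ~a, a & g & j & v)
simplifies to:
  a & g & j & v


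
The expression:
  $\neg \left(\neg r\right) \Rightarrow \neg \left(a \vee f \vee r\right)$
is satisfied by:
  {r: False}


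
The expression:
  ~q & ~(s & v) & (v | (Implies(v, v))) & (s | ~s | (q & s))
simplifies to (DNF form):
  (~q & ~s) | (~q & ~v)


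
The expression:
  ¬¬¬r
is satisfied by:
  {r: False}


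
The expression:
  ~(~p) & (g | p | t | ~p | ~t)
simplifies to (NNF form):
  p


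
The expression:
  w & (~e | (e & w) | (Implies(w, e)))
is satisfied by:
  {w: True}


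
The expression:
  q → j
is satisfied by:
  {j: True, q: False}
  {q: False, j: False}
  {q: True, j: True}


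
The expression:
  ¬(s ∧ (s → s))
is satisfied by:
  {s: False}


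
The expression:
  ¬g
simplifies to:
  ¬g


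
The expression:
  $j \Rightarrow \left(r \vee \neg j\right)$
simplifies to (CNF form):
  $r \vee \neg j$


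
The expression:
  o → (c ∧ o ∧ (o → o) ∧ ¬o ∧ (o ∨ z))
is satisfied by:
  {o: False}


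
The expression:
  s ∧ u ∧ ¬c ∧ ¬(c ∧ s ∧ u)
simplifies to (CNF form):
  s ∧ u ∧ ¬c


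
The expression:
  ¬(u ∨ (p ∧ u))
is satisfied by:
  {u: False}


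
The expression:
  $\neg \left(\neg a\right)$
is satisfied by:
  {a: True}


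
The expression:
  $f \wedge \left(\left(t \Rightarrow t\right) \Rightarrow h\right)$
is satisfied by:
  {h: True, f: True}


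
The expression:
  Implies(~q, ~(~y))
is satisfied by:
  {y: True, q: True}
  {y: True, q: False}
  {q: True, y: False}


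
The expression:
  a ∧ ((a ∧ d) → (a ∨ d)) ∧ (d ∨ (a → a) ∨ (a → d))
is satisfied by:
  {a: True}


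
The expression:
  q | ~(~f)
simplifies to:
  f | q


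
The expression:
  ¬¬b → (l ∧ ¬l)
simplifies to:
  ¬b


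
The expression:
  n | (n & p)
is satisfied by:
  {n: True}


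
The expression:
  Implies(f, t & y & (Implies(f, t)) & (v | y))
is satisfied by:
  {t: True, y: True, f: False}
  {t: True, y: False, f: False}
  {y: True, t: False, f: False}
  {t: False, y: False, f: False}
  {f: True, t: True, y: True}


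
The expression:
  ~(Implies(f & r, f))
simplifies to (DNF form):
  False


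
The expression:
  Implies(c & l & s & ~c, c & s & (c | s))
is always true.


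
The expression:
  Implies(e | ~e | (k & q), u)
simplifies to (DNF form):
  u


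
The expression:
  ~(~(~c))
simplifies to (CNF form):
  ~c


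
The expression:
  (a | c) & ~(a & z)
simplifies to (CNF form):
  (a | c) & (a | ~a) & (c | ~z) & (~a | ~z)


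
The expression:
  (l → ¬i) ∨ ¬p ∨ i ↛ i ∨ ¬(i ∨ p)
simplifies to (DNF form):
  ¬i ∨ ¬l ∨ ¬p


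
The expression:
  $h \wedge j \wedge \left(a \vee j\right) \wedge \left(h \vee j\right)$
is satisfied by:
  {h: True, j: True}


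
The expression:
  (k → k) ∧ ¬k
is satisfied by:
  {k: False}


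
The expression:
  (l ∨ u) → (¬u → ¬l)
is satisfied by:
  {u: True, l: False}
  {l: False, u: False}
  {l: True, u: True}


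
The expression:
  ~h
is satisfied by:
  {h: False}


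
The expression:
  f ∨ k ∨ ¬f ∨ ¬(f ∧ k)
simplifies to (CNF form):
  True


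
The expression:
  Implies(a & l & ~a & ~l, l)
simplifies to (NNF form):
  True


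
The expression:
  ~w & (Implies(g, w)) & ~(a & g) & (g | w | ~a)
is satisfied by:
  {g: False, w: False, a: False}


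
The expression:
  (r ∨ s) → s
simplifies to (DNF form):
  s ∨ ¬r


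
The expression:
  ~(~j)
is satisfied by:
  {j: True}


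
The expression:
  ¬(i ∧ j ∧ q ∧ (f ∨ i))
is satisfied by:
  {q: False, i: False, j: False}
  {j: True, q: False, i: False}
  {i: True, q: False, j: False}
  {j: True, i: True, q: False}
  {q: True, j: False, i: False}
  {j: True, q: True, i: False}
  {i: True, q: True, j: False}


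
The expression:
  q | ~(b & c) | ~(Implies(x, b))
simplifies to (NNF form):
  q | ~b | ~c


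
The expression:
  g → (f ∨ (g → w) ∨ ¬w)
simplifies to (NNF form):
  True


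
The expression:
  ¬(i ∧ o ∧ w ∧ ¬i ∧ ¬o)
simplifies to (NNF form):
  True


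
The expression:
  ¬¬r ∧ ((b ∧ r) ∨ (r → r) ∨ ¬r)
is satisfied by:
  {r: True}


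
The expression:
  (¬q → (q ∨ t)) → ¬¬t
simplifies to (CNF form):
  t ∨ ¬q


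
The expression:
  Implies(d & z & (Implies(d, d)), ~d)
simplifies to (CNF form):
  ~d | ~z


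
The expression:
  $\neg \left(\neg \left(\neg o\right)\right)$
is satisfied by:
  {o: False}


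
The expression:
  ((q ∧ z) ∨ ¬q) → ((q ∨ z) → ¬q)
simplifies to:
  ¬q ∨ ¬z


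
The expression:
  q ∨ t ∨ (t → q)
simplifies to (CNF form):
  True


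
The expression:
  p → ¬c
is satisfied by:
  {p: False, c: False}
  {c: True, p: False}
  {p: True, c: False}


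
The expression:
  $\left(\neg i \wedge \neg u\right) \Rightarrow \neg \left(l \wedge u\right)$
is always true.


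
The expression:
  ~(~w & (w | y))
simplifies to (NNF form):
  w | ~y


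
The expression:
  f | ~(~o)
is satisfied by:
  {o: True, f: True}
  {o: True, f: False}
  {f: True, o: False}


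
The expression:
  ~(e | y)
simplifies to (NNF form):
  ~e & ~y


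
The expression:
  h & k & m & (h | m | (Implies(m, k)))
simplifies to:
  h & k & m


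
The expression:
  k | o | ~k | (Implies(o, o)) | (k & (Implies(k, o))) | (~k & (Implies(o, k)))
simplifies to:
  True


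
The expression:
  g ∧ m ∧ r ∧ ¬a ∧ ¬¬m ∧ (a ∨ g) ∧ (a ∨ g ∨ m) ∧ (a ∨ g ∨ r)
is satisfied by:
  {r: True, m: True, g: True, a: False}


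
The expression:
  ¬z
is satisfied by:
  {z: False}


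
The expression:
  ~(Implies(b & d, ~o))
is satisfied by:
  {b: True, d: True, o: True}


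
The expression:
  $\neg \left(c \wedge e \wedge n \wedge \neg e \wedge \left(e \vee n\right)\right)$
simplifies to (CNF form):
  $\text{True}$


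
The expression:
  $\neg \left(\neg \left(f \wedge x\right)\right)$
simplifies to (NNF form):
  $f \wedge x$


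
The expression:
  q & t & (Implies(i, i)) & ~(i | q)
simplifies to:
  False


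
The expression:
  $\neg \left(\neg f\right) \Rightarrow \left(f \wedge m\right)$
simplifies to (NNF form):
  $m \vee \neg f$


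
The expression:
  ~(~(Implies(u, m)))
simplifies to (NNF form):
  m | ~u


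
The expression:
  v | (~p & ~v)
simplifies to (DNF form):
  v | ~p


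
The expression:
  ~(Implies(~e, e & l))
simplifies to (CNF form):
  ~e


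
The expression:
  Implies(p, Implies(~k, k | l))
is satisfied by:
  {k: True, l: True, p: False}
  {k: True, p: False, l: False}
  {l: True, p: False, k: False}
  {l: False, p: False, k: False}
  {k: True, l: True, p: True}
  {k: True, p: True, l: False}
  {l: True, p: True, k: False}


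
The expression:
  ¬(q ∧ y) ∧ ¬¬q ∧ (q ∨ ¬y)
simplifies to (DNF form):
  q ∧ ¬y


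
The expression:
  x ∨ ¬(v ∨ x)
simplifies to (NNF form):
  x ∨ ¬v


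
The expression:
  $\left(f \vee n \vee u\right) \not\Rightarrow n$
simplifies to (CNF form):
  $\neg n \wedge \left(f \vee u\right)$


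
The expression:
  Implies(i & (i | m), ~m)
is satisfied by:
  {m: False, i: False}
  {i: True, m: False}
  {m: True, i: False}


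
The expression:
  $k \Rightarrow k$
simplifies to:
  $\text{True}$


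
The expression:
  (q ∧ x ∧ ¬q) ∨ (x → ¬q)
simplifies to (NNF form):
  ¬q ∨ ¬x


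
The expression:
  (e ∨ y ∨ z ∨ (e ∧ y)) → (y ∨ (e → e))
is always true.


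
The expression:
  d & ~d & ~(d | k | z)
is never true.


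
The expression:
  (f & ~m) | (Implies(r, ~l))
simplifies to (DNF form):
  ~l | ~r | (f & ~m)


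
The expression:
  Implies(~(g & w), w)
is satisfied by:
  {w: True}


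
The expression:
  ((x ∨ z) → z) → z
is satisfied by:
  {x: True, z: True}
  {x: True, z: False}
  {z: True, x: False}


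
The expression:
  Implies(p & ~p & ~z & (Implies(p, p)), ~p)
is always true.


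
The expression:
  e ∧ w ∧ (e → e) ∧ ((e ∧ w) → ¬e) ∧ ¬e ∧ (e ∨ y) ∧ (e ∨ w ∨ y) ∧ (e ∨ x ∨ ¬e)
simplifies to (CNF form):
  False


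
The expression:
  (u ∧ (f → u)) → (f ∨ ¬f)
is always true.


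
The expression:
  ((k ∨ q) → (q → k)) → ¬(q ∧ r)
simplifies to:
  ¬k ∨ ¬q ∨ ¬r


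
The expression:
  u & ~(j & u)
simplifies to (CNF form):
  u & ~j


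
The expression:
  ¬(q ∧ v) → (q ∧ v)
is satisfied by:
  {q: True, v: True}


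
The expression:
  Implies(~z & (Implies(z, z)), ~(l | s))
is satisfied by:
  {z: True, l: False, s: False}
  {z: True, s: True, l: False}
  {z: True, l: True, s: False}
  {z: True, s: True, l: True}
  {s: False, l: False, z: False}


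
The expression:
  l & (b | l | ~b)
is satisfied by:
  {l: True}


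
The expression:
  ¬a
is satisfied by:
  {a: False}


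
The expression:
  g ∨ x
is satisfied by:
  {x: True, g: True}
  {x: True, g: False}
  {g: True, x: False}


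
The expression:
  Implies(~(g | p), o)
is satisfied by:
  {o: True, g: True, p: True}
  {o: True, g: True, p: False}
  {o: True, p: True, g: False}
  {o: True, p: False, g: False}
  {g: True, p: True, o: False}
  {g: True, p: False, o: False}
  {p: True, g: False, o: False}


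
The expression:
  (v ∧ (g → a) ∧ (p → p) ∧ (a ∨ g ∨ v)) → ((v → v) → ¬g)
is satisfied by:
  {g: False, v: False, a: False}
  {a: True, g: False, v: False}
  {v: True, g: False, a: False}
  {a: True, v: True, g: False}
  {g: True, a: False, v: False}
  {a: True, g: True, v: False}
  {v: True, g: True, a: False}


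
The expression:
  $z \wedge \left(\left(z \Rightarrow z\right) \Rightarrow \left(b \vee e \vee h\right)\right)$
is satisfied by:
  {b: True, e: True, h: True, z: True}
  {b: True, e: True, z: True, h: False}
  {b: True, h: True, z: True, e: False}
  {b: True, z: True, h: False, e: False}
  {e: True, z: True, h: True, b: False}
  {e: True, z: True, h: False, b: False}
  {z: True, h: True, e: False, b: False}


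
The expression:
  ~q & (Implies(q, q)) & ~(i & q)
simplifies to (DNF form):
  ~q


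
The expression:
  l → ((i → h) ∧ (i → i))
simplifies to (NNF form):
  h ∨ ¬i ∨ ¬l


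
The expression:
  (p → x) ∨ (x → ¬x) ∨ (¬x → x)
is always true.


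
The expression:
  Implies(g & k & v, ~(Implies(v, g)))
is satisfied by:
  {g: False, k: False, v: False}
  {v: True, g: False, k: False}
  {k: True, g: False, v: False}
  {v: True, k: True, g: False}
  {g: True, v: False, k: False}
  {v: True, g: True, k: False}
  {k: True, g: True, v: False}


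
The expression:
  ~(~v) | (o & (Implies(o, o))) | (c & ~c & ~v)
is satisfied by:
  {o: True, v: True}
  {o: True, v: False}
  {v: True, o: False}


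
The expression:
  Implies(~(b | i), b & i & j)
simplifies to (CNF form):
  b | i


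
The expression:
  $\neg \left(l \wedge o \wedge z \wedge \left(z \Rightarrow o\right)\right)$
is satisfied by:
  {l: False, z: False, o: False}
  {o: True, l: False, z: False}
  {z: True, l: False, o: False}
  {o: True, z: True, l: False}
  {l: True, o: False, z: False}
  {o: True, l: True, z: False}
  {z: True, l: True, o: False}


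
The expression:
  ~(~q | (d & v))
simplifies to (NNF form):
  q & (~d | ~v)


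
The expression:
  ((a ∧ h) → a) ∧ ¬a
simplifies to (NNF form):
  ¬a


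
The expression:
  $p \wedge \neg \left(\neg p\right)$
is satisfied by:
  {p: True}


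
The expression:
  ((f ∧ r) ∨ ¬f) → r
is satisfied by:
  {r: True, f: True}
  {r: True, f: False}
  {f: True, r: False}


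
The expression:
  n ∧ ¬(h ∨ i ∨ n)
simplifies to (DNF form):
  False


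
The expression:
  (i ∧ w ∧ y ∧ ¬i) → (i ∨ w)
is always true.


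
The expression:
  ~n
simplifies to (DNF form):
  ~n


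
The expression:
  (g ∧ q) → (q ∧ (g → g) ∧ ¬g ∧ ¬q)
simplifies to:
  ¬g ∨ ¬q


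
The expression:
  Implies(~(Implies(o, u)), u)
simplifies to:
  u | ~o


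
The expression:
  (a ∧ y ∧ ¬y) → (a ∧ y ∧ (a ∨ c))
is always true.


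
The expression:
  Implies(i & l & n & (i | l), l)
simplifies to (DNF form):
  True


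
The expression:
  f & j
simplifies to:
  f & j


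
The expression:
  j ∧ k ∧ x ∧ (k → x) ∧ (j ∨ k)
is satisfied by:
  {j: True, x: True, k: True}


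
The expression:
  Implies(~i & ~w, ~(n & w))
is always true.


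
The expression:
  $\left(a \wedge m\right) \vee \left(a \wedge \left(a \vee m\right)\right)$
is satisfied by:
  {a: True}


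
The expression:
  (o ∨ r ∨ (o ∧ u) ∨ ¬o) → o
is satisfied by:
  {o: True}


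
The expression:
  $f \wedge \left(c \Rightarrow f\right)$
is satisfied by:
  {f: True}


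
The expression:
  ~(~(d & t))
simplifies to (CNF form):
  d & t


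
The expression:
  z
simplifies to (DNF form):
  z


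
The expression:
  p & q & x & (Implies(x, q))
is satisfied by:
  {p: True, x: True, q: True}


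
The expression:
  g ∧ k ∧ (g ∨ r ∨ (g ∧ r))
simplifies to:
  g ∧ k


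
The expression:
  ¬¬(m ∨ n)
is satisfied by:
  {n: True, m: True}
  {n: True, m: False}
  {m: True, n: False}


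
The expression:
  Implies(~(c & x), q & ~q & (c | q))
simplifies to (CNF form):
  c & x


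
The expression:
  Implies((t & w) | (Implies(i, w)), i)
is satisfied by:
  {i: True}


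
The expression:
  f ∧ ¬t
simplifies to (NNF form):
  f ∧ ¬t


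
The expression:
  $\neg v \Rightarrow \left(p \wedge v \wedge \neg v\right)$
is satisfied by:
  {v: True}


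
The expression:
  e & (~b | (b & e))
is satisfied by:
  {e: True}


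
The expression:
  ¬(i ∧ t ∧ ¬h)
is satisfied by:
  {h: True, t: False, i: False}
  {h: False, t: False, i: False}
  {i: True, h: True, t: False}
  {i: True, h: False, t: False}
  {t: True, h: True, i: False}
  {t: True, h: False, i: False}
  {t: True, i: True, h: True}


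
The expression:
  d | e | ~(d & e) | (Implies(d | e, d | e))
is always true.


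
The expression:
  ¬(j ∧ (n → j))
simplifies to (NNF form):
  ¬j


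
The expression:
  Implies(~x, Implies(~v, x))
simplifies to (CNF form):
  v | x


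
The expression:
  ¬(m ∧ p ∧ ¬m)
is always true.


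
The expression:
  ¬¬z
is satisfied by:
  {z: True}


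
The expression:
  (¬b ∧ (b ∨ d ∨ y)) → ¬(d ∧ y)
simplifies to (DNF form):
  b ∨ ¬d ∨ ¬y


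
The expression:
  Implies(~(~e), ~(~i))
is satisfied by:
  {i: True, e: False}
  {e: False, i: False}
  {e: True, i: True}


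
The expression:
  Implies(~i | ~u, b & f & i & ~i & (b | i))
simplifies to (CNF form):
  i & u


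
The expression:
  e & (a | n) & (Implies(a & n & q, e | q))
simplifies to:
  e & (a | n)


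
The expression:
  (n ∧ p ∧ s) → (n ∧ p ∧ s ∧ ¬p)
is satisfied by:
  {s: False, p: False, n: False}
  {n: True, s: False, p: False}
  {p: True, s: False, n: False}
  {n: True, p: True, s: False}
  {s: True, n: False, p: False}
  {n: True, s: True, p: False}
  {p: True, s: True, n: False}


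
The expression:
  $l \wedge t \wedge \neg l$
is never true.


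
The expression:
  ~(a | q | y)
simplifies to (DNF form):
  ~a & ~q & ~y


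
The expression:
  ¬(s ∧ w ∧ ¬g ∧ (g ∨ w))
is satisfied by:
  {g: True, s: False, w: False}
  {s: False, w: False, g: False}
  {w: True, g: True, s: False}
  {w: True, s: False, g: False}
  {g: True, s: True, w: False}
  {s: True, g: False, w: False}
  {w: True, s: True, g: True}


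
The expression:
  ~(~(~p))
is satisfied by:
  {p: False}


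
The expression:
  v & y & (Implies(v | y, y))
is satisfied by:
  {y: True, v: True}


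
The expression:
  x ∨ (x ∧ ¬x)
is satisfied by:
  {x: True}


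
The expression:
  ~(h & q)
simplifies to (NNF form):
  ~h | ~q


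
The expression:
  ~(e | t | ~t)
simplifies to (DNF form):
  False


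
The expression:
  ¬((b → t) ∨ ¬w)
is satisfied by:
  {w: True, b: True, t: False}


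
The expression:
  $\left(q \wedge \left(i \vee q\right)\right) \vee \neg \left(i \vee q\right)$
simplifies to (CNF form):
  $q \vee \neg i$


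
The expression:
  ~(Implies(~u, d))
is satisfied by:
  {u: False, d: False}


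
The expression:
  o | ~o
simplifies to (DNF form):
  True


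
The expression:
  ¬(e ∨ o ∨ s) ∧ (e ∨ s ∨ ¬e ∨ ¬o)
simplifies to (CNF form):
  ¬e ∧ ¬o ∧ ¬s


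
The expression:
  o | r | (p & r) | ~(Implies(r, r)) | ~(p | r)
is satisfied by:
  {r: True, o: True, p: False}
  {r: True, p: False, o: False}
  {o: True, p: False, r: False}
  {o: False, p: False, r: False}
  {r: True, o: True, p: True}
  {r: True, p: True, o: False}
  {o: True, p: True, r: False}


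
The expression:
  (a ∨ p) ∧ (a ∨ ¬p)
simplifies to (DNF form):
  a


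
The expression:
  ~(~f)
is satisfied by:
  {f: True}


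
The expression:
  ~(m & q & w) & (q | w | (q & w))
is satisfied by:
  {w: True, m: False, q: False}
  {q: True, w: True, m: False}
  {w: True, m: True, q: False}
  {q: True, m: False, w: False}
  {q: True, m: True, w: False}


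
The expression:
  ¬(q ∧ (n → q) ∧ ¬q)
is always true.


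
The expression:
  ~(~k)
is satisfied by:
  {k: True}


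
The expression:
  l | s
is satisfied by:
  {l: True, s: True}
  {l: True, s: False}
  {s: True, l: False}


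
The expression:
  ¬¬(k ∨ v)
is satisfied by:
  {k: True, v: True}
  {k: True, v: False}
  {v: True, k: False}


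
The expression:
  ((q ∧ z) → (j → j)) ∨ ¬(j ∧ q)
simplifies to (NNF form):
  True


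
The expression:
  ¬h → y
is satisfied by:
  {y: True, h: True}
  {y: True, h: False}
  {h: True, y: False}


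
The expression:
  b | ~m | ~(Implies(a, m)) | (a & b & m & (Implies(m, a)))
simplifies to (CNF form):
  b | ~m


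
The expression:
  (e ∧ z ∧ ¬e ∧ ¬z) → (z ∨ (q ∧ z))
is always true.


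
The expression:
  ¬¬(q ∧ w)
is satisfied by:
  {w: True, q: True}


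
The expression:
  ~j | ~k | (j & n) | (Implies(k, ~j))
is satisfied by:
  {n: True, k: False, j: False}
  {k: False, j: False, n: False}
  {j: True, n: True, k: False}
  {j: True, k: False, n: False}
  {n: True, k: True, j: False}
  {k: True, n: False, j: False}
  {j: True, k: True, n: True}


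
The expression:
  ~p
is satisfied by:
  {p: False}


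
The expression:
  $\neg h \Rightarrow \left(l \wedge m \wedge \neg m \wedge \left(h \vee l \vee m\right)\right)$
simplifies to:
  $h$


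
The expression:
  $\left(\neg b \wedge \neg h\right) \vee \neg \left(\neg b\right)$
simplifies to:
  $b \vee \neg h$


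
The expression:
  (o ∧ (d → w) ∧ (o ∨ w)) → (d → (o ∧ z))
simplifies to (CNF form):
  z ∨ ¬d ∨ ¬o ∨ ¬w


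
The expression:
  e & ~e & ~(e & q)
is never true.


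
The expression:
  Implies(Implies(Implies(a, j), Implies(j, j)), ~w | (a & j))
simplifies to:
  ~w | (a & j)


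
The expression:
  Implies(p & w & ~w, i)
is always true.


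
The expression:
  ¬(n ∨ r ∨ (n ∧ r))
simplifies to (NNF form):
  ¬n ∧ ¬r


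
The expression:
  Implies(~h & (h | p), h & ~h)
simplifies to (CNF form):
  h | ~p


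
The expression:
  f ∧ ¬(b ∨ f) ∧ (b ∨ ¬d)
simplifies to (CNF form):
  False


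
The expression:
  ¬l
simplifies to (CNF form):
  ¬l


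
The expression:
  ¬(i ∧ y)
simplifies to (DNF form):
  ¬i ∨ ¬y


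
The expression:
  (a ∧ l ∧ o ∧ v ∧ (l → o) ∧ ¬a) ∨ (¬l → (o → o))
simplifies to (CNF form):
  True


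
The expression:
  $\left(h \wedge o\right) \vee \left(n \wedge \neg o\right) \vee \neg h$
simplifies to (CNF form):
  $n \vee o \vee \neg h$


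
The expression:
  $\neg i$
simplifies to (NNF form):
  $\neg i$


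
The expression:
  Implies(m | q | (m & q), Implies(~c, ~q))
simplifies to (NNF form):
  c | ~q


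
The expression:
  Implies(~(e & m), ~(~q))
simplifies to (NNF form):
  q | (e & m)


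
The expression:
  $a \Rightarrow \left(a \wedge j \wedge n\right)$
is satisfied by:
  {j: True, n: True, a: False}
  {j: True, n: False, a: False}
  {n: True, j: False, a: False}
  {j: False, n: False, a: False}
  {a: True, j: True, n: True}


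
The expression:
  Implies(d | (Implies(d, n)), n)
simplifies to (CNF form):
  n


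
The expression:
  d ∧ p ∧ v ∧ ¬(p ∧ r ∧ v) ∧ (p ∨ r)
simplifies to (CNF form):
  d ∧ p ∧ v ∧ ¬r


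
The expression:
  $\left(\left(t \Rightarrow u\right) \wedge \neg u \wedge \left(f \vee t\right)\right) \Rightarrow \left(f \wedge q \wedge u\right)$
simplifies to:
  $t \vee u \vee \neg f$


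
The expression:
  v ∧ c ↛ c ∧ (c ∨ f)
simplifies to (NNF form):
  False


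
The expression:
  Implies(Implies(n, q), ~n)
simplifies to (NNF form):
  ~n | ~q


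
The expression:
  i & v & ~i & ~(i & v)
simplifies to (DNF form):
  False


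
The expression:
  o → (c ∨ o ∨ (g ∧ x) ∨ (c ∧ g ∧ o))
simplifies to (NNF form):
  True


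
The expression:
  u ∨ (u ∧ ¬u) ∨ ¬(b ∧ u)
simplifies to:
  True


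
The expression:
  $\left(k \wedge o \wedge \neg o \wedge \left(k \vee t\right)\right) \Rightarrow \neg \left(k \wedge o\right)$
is always true.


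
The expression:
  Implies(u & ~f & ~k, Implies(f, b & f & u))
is always true.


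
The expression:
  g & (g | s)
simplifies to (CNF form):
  g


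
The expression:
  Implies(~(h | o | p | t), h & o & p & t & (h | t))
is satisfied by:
  {p: True, t: True, h: True, o: True}
  {p: True, t: True, h: True, o: False}
  {p: True, t: True, o: True, h: False}
  {p: True, t: True, o: False, h: False}
  {p: True, h: True, o: True, t: False}
  {p: True, h: True, o: False, t: False}
  {p: True, h: False, o: True, t: False}
  {p: True, h: False, o: False, t: False}
  {t: True, h: True, o: True, p: False}
  {t: True, h: True, o: False, p: False}
  {t: True, o: True, h: False, p: False}
  {t: True, o: False, h: False, p: False}
  {h: True, o: True, t: False, p: False}
  {h: True, t: False, o: False, p: False}
  {o: True, t: False, h: False, p: False}


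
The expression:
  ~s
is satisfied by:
  {s: False}


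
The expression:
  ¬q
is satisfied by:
  {q: False}


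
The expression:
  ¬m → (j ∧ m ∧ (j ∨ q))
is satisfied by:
  {m: True}


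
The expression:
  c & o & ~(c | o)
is never true.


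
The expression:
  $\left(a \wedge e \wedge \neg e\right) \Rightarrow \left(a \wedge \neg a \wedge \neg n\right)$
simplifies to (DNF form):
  $\text{True}$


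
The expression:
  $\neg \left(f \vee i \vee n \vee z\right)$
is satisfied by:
  {n: False, i: False, z: False, f: False}


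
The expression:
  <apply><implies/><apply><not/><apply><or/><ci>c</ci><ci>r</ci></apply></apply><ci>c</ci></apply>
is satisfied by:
  {r: True, c: True}
  {r: True, c: False}
  {c: True, r: False}


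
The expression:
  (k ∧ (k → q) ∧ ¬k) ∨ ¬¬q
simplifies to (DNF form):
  q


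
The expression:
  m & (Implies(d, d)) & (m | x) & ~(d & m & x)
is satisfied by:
  {m: True, d: False, x: False}
  {m: True, x: True, d: False}
  {m: True, d: True, x: False}


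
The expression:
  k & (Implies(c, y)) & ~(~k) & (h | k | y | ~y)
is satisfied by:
  {k: True, y: True, c: False}
  {k: True, c: False, y: False}
  {k: True, y: True, c: True}


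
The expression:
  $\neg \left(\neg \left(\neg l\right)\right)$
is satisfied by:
  {l: False}


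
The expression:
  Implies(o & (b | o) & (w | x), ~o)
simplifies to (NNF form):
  ~o | (~w & ~x)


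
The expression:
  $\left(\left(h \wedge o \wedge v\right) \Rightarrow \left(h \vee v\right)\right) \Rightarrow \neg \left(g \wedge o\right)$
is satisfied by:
  {g: False, o: False}
  {o: True, g: False}
  {g: True, o: False}


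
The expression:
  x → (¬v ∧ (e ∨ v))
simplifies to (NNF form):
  (e ∧ ¬v) ∨ ¬x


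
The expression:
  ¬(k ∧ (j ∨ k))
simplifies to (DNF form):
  ¬k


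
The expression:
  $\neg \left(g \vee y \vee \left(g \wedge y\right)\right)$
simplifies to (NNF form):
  $\neg g \wedge \neg y$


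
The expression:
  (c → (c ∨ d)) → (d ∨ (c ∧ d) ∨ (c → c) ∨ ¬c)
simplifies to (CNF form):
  True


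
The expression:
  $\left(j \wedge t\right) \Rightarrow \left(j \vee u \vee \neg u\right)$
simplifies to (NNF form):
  $\text{True}$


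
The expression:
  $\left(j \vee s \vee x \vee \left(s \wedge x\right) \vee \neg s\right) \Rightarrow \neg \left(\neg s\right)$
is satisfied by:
  {s: True}


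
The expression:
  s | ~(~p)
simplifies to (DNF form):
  p | s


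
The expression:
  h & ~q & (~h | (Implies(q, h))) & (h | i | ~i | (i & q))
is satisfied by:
  {h: True, q: False}


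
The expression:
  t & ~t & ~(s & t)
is never true.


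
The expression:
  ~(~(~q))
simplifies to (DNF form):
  ~q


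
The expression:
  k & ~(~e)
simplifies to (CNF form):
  e & k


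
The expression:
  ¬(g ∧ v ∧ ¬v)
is always true.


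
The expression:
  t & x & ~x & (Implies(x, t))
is never true.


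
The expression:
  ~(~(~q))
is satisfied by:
  {q: False}


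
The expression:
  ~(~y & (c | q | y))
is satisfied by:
  {y: True, c: False, q: False}
  {y: True, q: True, c: False}
  {y: True, c: True, q: False}
  {y: True, q: True, c: True}
  {q: False, c: False, y: False}


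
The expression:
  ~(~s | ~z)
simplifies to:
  s & z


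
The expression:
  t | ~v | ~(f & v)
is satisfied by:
  {t: True, v: False, f: False}
  {v: False, f: False, t: False}
  {f: True, t: True, v: False}
  {f: True, v: False, t: False}
  {t: True, v: True, f: False}
  {v: True, t: False, f: False}
  {f: True, v: True, t: True}


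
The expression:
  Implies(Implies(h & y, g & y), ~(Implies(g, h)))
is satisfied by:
  {g: True, y: True, h: False}
  {g: True, y: False, h: False}
  {h: True, y: True, g: False}


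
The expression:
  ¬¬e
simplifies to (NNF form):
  e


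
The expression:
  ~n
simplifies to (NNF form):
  ~n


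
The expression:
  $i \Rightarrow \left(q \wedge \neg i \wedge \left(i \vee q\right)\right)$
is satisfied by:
  {i: False}


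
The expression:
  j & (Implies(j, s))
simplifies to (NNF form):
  j & s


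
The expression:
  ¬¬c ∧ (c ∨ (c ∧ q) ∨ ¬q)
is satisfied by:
  {c: True}


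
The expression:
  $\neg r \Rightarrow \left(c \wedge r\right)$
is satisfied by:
  {r: True}


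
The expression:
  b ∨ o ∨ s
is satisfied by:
  {b: True, o: True, s: True}
  {b: True, o: True, s: False}
  {b: True, s: True, o: False}
  {b: True, s: False, o: False}
  {o: True, s: True, b: False}
  {o: True, s: False, b: False}
  {s: True, o: False, b: False}


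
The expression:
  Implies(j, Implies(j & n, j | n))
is always true.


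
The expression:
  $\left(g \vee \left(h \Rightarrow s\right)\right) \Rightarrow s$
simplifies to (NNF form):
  $s \vee \left(h \wedge \neg g\right)$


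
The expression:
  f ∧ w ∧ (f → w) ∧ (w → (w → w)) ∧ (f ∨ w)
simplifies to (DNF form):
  f ∧ w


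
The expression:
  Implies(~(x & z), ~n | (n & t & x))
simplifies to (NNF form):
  ~n | (t & x) | (x & z)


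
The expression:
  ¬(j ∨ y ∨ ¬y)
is never true.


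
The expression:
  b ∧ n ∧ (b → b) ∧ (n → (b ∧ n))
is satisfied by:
  {b: True, n: True}


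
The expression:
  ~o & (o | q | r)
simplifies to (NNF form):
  ~o & (q | r)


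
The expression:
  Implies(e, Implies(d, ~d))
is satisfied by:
  {e: False, d: False}
  {d: True, e: False}
  {e: True, d: False}


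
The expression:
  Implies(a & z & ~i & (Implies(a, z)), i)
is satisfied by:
  {i: True, z: False, a: False}
  {z: False, a: False, i: False}
  {i: True, a: True, z: False}
  {a: True, z: False, i: False}
  {i: True, z: True, a: False}
  {z: True, i: False, a: False}
  {i: True, a: True, z: True}


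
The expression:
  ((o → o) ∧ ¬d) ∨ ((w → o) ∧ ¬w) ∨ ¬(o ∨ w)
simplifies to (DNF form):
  ¬d ∨ ¬w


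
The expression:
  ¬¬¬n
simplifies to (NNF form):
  ¬n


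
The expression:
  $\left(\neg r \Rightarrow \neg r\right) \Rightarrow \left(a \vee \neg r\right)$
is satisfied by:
  {a: True, r: False}
  {r: False, a: False}
  {r: True, a: True}


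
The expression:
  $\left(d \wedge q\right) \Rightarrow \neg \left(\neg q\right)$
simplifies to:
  $\text{True}$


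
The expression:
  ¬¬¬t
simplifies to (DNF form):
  ¬t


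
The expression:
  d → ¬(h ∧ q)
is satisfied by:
  {h: False, q: False, d: False}
  {d: True, h: False, q: False}
  {q: True, h: False, d: False}
  {d: True, q: True, h: False}
  {h: True, d: False, q: False}
  {d: True, h: True, q: False}
  {q: True, h: True, d: False}


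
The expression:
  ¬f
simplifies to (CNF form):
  ¬f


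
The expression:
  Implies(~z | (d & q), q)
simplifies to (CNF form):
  q | z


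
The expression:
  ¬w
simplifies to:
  ¬w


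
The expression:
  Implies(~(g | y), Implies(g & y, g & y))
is always true.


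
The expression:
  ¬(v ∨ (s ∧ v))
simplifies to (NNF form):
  ¬v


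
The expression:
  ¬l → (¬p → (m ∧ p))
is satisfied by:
  {l: True, p: True}
  {l: True, p: False}
  {p: True, l: False}


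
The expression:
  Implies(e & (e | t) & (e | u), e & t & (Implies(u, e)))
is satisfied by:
  {t: True, e: False}
  {e: False, t: False}
  {e: True, t: True}


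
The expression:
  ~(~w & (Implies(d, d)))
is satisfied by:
  {w: True}


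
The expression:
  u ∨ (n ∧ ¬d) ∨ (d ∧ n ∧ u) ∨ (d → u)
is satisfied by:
  {u: True, d: False}
  {d: False, u: False}
  {d: True, u: True}


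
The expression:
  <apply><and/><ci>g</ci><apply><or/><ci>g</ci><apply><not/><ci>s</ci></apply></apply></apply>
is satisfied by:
  {g: True}


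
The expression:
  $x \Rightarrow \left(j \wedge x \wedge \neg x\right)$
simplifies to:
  $\neg x$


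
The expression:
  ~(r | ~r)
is never true.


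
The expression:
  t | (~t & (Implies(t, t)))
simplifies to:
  True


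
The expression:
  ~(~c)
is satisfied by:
  {c: True}


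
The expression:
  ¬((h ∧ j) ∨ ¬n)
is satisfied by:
  {n: True, h: False, j: False}
  {n: True, j: True, h: False}
  {n: True, h: True, j: False}


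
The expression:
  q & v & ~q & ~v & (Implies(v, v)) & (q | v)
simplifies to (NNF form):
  False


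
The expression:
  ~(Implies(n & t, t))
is never true.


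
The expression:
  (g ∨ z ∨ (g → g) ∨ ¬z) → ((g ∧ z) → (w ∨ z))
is always true.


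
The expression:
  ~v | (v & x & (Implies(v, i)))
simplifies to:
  ~v | (i & x)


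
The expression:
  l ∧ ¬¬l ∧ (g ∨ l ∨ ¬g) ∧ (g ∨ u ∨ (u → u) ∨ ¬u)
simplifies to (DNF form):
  l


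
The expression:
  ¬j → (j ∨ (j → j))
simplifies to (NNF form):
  True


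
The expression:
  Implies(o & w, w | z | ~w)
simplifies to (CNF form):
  True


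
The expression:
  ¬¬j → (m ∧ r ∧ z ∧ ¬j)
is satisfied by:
  {j: False}


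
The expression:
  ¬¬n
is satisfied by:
  {n: True}


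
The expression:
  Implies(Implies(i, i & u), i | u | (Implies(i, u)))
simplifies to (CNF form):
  True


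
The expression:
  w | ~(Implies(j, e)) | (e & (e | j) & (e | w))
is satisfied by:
  {e: True, w: True, j: True}
  {e: True, w: True, j: False}
  {e: True, j: True, w: False}
  {e: True, j: False, w: False}
  {w: True, j: True, e: False}
  {w: True, j: False, e: False}
  {j: True, w: False, e: False}


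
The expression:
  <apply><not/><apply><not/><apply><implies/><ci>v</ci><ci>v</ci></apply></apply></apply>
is always true.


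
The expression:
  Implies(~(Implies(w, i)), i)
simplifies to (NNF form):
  i | ~w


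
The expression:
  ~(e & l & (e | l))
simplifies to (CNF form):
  ~e | ~l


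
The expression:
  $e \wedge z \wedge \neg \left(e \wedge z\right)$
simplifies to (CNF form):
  $\text{False}$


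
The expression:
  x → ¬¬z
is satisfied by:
  {z: True, x: False}
  {x: False, z: False}
  {x: True, z: True}


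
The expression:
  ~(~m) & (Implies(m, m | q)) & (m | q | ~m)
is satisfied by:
  {m: True}


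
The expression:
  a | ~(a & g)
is always true.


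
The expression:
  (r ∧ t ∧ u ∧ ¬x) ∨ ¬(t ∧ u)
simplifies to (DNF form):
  (r ∧ ¬x) ∨ ¬t ∨ ¬u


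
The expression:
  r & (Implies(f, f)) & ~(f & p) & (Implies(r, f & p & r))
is never true.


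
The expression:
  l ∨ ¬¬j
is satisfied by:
  {l: True, j: True}
  {l: True, j: False}
  {j: True, l: False}


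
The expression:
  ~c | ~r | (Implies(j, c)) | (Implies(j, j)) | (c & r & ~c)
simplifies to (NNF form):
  True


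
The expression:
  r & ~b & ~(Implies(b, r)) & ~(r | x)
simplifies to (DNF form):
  False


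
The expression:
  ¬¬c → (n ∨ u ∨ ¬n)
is always true.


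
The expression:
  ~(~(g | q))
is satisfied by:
  {q: True, g: True}
  {q: True, g: False}
  {g: True, q: False}


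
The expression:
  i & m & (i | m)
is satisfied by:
  {m: True, i: True}


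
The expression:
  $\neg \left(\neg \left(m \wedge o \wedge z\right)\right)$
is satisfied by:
  {z: True, m: True, o: True}


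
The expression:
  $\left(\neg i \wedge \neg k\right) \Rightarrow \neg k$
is always true.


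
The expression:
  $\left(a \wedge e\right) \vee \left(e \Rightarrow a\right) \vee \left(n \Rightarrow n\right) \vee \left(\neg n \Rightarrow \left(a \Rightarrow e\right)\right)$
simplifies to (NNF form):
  $\text{True}$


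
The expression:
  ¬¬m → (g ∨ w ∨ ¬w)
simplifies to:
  True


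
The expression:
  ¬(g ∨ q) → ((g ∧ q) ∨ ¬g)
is always true.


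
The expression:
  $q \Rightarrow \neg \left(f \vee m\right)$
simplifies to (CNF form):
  $\left(\neg f \vee \neg q\right) \wedge \left(\neg m \vee \neg q\right)$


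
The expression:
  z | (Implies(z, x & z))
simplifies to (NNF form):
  True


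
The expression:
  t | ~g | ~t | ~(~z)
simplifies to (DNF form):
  True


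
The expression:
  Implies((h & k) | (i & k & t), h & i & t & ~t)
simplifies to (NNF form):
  ~k | (~h & ~i) | (~h & ~t)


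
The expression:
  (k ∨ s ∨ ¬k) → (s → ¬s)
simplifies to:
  ¬s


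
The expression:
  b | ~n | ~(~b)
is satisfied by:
  {b: True, n: False}
  {n: False, b: False}
  {n: True, b: True}


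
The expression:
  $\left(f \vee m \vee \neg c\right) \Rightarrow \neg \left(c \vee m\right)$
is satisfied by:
  {c: False, m: False, f: False}
  {f: True, c: False, m: False}
  {c: True, f: False, m: False}


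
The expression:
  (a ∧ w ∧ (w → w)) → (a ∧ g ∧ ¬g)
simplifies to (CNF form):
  ¬a ∨ ¬w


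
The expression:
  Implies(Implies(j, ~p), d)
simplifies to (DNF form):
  d | (j & p)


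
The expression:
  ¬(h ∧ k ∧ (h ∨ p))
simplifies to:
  ¬h ∨ ¬k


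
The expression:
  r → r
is always true.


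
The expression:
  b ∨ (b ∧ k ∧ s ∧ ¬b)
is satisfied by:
  {b: True}
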